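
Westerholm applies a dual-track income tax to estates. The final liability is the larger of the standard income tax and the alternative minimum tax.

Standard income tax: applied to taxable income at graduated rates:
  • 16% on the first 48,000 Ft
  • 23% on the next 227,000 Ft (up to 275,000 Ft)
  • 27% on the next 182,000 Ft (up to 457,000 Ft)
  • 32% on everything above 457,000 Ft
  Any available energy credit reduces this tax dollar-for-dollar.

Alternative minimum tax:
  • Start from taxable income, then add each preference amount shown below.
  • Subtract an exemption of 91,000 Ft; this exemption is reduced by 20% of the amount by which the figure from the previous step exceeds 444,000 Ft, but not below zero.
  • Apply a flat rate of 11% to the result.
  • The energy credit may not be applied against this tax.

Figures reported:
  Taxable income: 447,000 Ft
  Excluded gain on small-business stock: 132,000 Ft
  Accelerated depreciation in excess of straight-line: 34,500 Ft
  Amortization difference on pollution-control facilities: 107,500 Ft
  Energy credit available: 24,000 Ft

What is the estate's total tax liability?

Alternative minimum tax:
  Adjusted income: 447,000 Ft + 132,000 Ft + 34,500 Ft + 107,500 Ft = 721,000 Ft
  Exemption: 91,000 Ft − 20% × (721,000 Ft − 444,000 Ft) = 91,000 Ft − 55,400 Ft = 35,600 Ft
  Base: 721,000 Ft − 35,600 Ft = 685,400 Ft
  685,400 Ft × 11% = 75,394 Ft

Standard income tax:
  48,000 Ft × 16% = 7,680 Ft
  227,000 Ft × 23% = 52,210 Ft
  172,000 Ft × 27% = 46,440 Ft
  → 106,330 Ft
  Less energy credit 24,000 Ft → 82,330 Ft

82,330 Ft > 75,394 Ft, so the standard income tax governs.

82,330 Ft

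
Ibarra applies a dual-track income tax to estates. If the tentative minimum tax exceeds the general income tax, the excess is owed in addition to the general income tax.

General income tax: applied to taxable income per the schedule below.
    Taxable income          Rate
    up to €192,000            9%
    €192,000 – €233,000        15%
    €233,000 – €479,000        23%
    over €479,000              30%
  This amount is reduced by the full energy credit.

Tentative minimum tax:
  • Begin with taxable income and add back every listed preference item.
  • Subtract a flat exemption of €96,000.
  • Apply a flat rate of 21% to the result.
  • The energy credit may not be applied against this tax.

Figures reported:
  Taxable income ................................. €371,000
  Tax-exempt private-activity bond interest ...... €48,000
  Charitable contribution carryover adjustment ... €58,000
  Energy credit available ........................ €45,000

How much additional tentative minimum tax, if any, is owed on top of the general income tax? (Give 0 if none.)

General income tax:
  €192,000 × 9% = €17,280
  €41,000 × 15% = €6,150
  €138,000 × 23% = €31,740
  → €55,170
  Less energy credit €45,000 → €10,170

Tentative minimum tax:
  Adjusted income: €371,000 + €48,000 + €58,000 = €477,000
  Less exemption €96,000 → base €381,000
  €381,000 × 21% = €80,010

Excess of tentative minimum tax over general income tax: €80,010 − €10,170 = €69,840.

€69,840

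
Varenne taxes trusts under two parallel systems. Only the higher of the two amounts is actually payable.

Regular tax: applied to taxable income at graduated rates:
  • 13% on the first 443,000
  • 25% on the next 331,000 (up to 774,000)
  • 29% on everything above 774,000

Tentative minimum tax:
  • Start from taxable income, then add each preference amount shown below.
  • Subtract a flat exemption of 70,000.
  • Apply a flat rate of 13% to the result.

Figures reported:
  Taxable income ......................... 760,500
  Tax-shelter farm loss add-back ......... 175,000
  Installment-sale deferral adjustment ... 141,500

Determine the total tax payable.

136,965

Tentative minimum tax:
  Adjusted income: 760,500 + 175,000 + 141,500 = 1,077,000
  Less exemption 70,000 → base 1,007,000
  1,007,000 × 13% = 130,910

Regular tax:
  443,000 × 13% = 57,590
  317,500 × 25% = 79,375
  → 136,965

136,965 > 130,910, so the regular tax governs.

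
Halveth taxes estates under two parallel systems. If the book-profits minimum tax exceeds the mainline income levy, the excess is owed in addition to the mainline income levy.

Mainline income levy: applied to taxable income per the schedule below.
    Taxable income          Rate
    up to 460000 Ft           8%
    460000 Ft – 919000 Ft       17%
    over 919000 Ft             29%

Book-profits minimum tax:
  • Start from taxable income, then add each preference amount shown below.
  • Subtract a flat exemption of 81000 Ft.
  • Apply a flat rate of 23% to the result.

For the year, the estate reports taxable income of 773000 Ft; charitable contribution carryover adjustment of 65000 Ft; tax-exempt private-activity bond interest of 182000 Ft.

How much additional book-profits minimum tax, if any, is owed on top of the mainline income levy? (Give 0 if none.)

125960 Ft

Book-profits minimum tax:
  Adjusted income: 773000 Ft + 65000 Ft + 182000 Ft = 1020000 Ft
  Less exemption 81000 Ft → base 939000 Ft
  939000 Ft × 23% = 215970 Ft

Mainline income levy:
  460000 Ft × 8% = 36800 Ft
  313000 Ft × 17% = 53210 Ft
  → 90010 Ft

Excess of book-profits minimum tax over mainline income levy: 215970 Ft − 90010 Ft = 125960 Ft.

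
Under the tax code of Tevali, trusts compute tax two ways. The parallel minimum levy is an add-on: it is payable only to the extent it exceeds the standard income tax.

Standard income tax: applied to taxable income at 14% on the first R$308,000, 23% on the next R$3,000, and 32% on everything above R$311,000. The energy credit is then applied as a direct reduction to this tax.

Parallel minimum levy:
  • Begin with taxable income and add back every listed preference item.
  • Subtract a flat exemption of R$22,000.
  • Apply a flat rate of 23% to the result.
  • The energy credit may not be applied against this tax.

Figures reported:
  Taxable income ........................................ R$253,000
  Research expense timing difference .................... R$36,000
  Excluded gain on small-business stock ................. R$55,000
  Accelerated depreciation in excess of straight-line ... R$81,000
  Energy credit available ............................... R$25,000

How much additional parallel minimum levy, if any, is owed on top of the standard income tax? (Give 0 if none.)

R$82,270

Parallel minimum levy:
  Adjusted income: R$253,000 + R$36,000 + R$55,000 + R$81,000 = R$425,000
  Less exemption R$22,000 → base R$403,000
  R$403,000 × 23% = R$92,690

Standard income tax:
  R$253,000 × 14% = R$35,420
  Less energy credit R$25,000 → R$10,420

Excess of parallel minimum levy over standard income tax: R$92,690 − R$10,420 = R$82,270.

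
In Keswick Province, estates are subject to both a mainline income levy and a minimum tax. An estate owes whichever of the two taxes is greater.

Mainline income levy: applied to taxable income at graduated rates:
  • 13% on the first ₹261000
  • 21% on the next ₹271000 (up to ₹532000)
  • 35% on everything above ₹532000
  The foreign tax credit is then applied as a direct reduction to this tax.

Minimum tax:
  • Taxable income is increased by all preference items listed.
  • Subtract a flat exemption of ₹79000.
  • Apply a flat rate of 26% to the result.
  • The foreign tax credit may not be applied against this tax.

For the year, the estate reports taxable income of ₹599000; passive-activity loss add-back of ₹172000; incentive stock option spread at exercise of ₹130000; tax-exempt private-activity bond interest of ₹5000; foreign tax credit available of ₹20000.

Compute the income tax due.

Minimum tax:
  Adjusted income: ₹599000 + ₹172000 + ₹130000 + ₹5000 = ₹906000
  Less exemption ₹79000 → base ₹827000
  ₹827000 × 26% = ₹215020

Mainline income levy:
  ₹261000 × 13% = ₹33930
  ₹271000 × 21% = ₹56910
  ₹67000 × 35% = ₹23450
  → ₹114290
  Less foreign tax credit ₹20000 → ₹94290

₹215020 > ₹94290, so the minimum tax is the binding amount.

₹215020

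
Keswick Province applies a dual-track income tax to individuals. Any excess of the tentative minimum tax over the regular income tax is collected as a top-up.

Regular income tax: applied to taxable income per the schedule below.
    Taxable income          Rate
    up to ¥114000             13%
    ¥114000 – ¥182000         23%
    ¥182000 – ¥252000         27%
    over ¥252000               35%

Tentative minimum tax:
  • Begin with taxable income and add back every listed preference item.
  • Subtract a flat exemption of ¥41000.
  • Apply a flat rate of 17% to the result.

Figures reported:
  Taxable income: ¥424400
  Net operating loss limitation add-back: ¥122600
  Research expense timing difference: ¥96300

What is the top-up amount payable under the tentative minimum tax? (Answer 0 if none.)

¥0

Tentative minimum tax:
  Adjusted income: ¥424400 + ¥122600 + ¥96300 = ¥643300
  Less exemption ¥41000 → base ¥602300
  ¥602300 × 17% = ¥102391

Regular income tax:
  ¥114000 × 13% = ¥14820
  ¥68000 × 23% = ¥15640
  ¥70000 × 27% = ¥18900
  ¥172400 × 35% = ¥60340
  → ¥109700

¥102391 ≤ ¥109700, so no add-on is due.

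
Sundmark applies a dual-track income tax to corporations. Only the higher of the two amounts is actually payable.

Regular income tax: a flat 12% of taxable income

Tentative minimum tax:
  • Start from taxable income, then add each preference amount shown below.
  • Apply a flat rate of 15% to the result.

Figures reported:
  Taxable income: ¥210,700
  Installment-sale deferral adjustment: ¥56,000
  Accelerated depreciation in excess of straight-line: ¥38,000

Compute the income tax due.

¥45,705

Tentative minimum tax:
  Adjusted income: ¥210,700 + ¥56,000 + ¥38,000 = ¥304,700
  ¥304,700 × 15% = ¥45,705

Regular income tax:
  ¥210,700 × 12% = ¥25,284

¥45,705 > ¥25,284, so the tentative minimum tax is the binding amount.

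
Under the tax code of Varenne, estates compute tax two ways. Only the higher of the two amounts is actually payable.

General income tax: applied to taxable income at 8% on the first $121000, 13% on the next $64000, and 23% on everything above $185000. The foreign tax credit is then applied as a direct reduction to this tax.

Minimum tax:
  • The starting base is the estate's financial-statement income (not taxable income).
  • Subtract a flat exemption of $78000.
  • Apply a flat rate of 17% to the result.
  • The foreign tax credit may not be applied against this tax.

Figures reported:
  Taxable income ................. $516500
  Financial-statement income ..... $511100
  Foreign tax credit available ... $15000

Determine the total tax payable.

General income tax:
  $121000 × 8% = $9680
  $64000 × 13% = $8320
  $331500 × 23% = $76245
  → $94245
  Less foreign tax credit $15000 → $79245

Minimum tax:
  Base (financial-statement income): $511100
  Less exemption $78000 → base $433100
  $433100 × 17% = $73627

$79245 > $73627, so the general income tax governs.

$79245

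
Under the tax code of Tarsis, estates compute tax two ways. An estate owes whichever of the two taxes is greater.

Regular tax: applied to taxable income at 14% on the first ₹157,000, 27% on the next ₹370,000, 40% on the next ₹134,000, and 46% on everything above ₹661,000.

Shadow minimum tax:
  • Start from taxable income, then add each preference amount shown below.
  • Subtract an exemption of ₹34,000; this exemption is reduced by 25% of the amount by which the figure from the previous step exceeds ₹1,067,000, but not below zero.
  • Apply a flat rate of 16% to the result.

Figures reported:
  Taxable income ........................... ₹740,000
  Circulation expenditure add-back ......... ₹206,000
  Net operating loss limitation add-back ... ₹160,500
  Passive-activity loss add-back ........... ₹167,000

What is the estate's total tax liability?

Regular tax:
  ₹157,000 × 14% = ₹21,980
  ₹370,000 × 27% = ₹99,900
  ₹134,000 × 40% = ₹53,600
  ₹79,000 × 46% = ₹36,340
  → ₹211,820

Shadow minimum tax:
  Adjusted income: ₹740,000 + ₹206,000 + ₹160,500 + ₹167,000 = ₹1,273,500
  Exemption: 25% × (₹1,273,500 − ₹1,067,000) = ₹51,625 ≥ ₹34,000, so the exemption is fully phased out
  Base: ₹1,273,500 − ₹0 = ₹1,273,500
  ₹1,273,500 × 16% = ₹203,760

₹211,820 > ₹203,760, so the regular tax governs.

₹211,820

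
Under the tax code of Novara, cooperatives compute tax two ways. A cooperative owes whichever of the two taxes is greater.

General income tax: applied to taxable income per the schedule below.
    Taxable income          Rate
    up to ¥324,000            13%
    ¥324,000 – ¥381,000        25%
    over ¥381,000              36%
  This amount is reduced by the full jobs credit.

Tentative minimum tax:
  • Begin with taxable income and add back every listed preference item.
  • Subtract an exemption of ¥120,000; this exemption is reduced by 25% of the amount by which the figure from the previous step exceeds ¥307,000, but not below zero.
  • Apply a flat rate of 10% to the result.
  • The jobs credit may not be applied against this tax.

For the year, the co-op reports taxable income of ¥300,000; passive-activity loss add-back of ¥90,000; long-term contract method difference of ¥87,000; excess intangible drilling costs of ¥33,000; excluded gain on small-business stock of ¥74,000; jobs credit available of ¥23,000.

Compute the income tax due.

General income tax:
  ¥300,000 × 13% = ¥39,000
  Less jobs credit ¥23,000 → ¥16,000

Tentative minimum tax:
  Adjusted income: ¥300,000 + ¥90,000 + ¥87,000 + ¥33,000 + ¥74,000 = ¥584,000
  Exemption: ¥120,000 − 25% × (¥584,000 − ¥307,000) = ¥120,000 − ¥69,250 = ¥50,750
  Base: ¥584,000 − ¥50,750 = ¥533,250
  ¥533,250 × 10% = ¥53,325

¥53,325 > ¥16,000, so the tentative minimum tax is the binding amount.

¥53,325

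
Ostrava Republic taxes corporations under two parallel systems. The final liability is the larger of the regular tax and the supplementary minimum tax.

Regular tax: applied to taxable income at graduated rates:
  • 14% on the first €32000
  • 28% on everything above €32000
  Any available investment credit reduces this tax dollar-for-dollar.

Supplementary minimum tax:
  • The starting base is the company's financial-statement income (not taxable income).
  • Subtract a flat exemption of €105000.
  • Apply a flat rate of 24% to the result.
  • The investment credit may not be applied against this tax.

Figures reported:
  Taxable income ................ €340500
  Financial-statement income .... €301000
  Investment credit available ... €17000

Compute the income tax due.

Supplementary minimum tax:
  Base (financial-statement income): €301000
  Less exemption €105000 → base €196000
  €196000 × 24% = €47040

Regular tax:
  €32000 × 14% = €4480
  €308500 × 28% = €86380
  → €90860
  Less investment credit €17000 → €73860

€73860 > €47040, so the regular tax governs.

€73860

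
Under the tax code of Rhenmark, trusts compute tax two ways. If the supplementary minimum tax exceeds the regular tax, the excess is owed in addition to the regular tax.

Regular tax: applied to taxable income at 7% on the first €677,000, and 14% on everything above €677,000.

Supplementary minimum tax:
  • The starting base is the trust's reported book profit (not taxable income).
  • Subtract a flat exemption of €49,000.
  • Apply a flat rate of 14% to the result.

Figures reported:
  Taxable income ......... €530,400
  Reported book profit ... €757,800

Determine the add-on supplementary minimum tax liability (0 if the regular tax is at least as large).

Regular tax:
  €530,400 × 7% = €37,128

Supplementary minimum tax:
  Base (reported book profit): €757,800
  Less exemption €49,000 → base €708,800
  €708,800 × 14% = €99,232

Excess of supplementary minimum tax over regular tax: €99,232 − €37,128 = €62,104.

€62,104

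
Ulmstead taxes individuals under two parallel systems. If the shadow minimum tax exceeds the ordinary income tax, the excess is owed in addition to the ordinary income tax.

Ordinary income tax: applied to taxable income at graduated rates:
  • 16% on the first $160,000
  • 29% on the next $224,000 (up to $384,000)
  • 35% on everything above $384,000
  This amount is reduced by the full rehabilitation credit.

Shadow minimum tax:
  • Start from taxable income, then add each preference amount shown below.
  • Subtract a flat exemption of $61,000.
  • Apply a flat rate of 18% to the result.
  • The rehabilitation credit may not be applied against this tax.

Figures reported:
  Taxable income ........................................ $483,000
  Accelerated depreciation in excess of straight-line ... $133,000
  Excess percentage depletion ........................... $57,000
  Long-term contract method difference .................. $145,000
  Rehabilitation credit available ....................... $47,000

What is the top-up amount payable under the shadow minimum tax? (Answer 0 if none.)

Ordinary income tax:
  $160,000 × 16% = $25,600
  $224,000 × 29% = $64,960
  $99,000 × 35% = $34,650
  → $125,210
  Less rehabilitation credit $47,000 → $78,210

Shadow minimum tax:
  Adjusted income: $483,000 + $133,000 + $57,000 + $145,000 = $818,000
  Less exemption $61,000 → base $757,000
  $757,000 × 18% = $136,260

Excess of shadow minimum tax over ordinary income tax: $136,260 − $78,210 = $58,050.

$58,050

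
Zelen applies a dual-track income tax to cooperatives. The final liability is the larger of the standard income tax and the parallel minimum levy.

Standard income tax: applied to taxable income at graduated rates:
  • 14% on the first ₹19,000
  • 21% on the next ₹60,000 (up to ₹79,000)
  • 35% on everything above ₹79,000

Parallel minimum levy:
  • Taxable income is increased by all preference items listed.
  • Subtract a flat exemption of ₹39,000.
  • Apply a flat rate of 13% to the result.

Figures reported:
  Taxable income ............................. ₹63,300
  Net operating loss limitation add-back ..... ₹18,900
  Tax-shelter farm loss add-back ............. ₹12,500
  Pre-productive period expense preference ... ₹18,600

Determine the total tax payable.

₹11,963

Parallel minimum levy:
  Adjusted income: ₹63,300 + ₹18,900 + ₹12,500 + ₹18,600 = ₹113,300
  Less exemption ₹39,000 → base ₹74,300
  ₹74,300 × 13% = ₹9,659

Standard income tax:
  ₹19,000 × 14% = ₹2,660
  ₹44,300 × 21% = ₹9,303
  → ₹11,963

₹11,963 > ₹9,659, so the standard income tax governs.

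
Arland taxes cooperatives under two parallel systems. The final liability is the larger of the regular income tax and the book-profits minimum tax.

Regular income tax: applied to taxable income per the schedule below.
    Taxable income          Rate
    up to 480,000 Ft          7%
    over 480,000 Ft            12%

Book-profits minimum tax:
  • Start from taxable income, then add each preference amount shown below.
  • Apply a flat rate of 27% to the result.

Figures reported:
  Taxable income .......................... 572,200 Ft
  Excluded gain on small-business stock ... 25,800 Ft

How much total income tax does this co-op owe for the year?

161,460 Ft

Regular income tax:
  480,000 Ft × 7% = 33,600 Ft
  92,200 Ft × 12% = 11,064 Ft
  → 44,664 Ft

Book-profits minimum tax:
  Adjusted income: 572,200 Ft + 25,800 Ft = 598,000 Ft
  598,000 Ft × 27% = 161,460 Ft

161,460 Ft > 44,664 Ft, so the book-profits minimum tax is the binding amount.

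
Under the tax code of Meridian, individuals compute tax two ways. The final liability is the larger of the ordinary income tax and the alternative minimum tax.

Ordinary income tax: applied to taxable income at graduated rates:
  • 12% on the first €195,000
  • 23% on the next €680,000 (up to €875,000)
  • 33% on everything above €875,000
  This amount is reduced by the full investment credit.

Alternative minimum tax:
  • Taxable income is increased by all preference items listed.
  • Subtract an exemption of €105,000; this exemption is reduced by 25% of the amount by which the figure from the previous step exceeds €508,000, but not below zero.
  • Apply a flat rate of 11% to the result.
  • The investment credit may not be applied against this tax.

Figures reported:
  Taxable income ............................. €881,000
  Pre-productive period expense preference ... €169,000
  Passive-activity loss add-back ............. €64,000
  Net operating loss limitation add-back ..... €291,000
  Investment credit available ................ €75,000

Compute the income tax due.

Alternative minimum tax:
  Adjusted income: €881,000 + €169,000 + €64,000 + €291,000 = €1,405,000
  Exemption: 25% × (€1,405,000 − €508,000) = €224,250 ≥ €105,000, so the exemption is fully phased out
  Base: €1,405,000 − €0 = €1,405,000
  €1,405,000 × 11% = €154,550

Ordinary income tax:
  €195,000 × 12% = €23,400
  €680,000 × 23% = €156,400
  €6,000 × 33% = €1,980
  → €181,780
  Less investment credit €75,000 → €106,780

€154,550 > €106,780, so the alternative minimum tax is the binding amount.

€154,550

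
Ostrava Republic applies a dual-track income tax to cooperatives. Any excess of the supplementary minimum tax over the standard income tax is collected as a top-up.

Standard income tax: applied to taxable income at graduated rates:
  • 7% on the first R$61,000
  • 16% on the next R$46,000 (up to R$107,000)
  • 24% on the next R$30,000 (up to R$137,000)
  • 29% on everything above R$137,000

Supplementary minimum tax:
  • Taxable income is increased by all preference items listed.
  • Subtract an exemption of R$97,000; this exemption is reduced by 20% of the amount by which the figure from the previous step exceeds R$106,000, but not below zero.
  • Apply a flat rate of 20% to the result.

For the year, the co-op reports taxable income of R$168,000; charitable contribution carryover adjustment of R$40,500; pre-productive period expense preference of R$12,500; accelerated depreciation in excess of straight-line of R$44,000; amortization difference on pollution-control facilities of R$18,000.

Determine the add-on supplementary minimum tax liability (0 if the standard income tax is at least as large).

Supplementary minimum tax:
  Adjusted income: R$168,000 + R$40,500 + R$12,500 + R$44,000 + R$18,000 = R$283,000
  Exemption: R$97,000 − 20% × (R$283,000 − R$106,000) = R$97,000 − R$35,400 = R$61,600
  Base: R$283,000 − R$61,600 = R$221,400
  R$221,400 × 20% = R$44,280

Standard income tax:
  R$61,000 × 7% = R$4,270
  R$46,000 × 16% = R$7,360
  R$30,000 × 24% = R$7,200
  R$31,000 × 29% = R$8,990
  → R$27,820

Excess of supplementary minimum tax over standard income tax: R$44,280 − R$27,820 = R$16,460.

R$16,460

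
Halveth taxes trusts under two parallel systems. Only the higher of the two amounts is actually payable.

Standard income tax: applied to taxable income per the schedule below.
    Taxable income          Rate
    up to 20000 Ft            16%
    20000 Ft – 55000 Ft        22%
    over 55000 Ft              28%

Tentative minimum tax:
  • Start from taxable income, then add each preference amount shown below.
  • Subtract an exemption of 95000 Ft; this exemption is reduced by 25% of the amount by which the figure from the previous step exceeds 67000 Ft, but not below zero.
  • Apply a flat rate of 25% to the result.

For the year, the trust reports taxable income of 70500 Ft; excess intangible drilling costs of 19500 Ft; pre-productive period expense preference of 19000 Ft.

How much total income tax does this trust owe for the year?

15240 Ft

Standard income tax:
  20000 Ft × 16% = 3200 Ft
  35000 Ft × 22% = 7700 Ft
  15500 Ft × 28% = 4340 Ft
  → 15240 Ft

Tentative minimum tax:
  Adjusted income: 70500 Ft + 19500 Ft + 19000 Ft = 109000 Ft
  Exemption: 95000 Ft − 25% × (109000 Ft − 67000 Ft) = 95000 Ft − 10500 Ft = 84500 Ft
  Base: 109000 Ft − 84500 Ft = 24500 Ft
  24500 Ft × 25% = 6125 Ft

15240 Ft > 6125 Ft, so the standard income tax governs.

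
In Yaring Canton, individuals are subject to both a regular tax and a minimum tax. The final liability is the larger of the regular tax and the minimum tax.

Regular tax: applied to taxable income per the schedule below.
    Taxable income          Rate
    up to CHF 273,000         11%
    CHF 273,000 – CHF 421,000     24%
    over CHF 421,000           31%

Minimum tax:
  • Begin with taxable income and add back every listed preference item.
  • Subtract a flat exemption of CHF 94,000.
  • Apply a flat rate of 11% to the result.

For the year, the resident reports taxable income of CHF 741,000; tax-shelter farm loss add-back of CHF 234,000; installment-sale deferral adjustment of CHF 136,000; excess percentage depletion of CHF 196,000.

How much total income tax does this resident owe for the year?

Minimum tax:
  Adjusted income: CHF 741,000 + CHF 234,000 + CHF 136,000 + CHF 196,000 = CHF 1,307,000
  Less exemption CHF 94,000 → base CHF 1,213,000
  CHF 1,213,000 × 11% = CHF 133,430

Regular tax:
  CHF 273,000 × 11% = CHF 30,030
  CHF 148,000 × 24% = CHF 35,520
  CHF 320,000 × 31% = CHF 99,200
  → CHF 164,750

CHF 164,750 > CHF 133,430, so the regular tax governs.

CHF 164,750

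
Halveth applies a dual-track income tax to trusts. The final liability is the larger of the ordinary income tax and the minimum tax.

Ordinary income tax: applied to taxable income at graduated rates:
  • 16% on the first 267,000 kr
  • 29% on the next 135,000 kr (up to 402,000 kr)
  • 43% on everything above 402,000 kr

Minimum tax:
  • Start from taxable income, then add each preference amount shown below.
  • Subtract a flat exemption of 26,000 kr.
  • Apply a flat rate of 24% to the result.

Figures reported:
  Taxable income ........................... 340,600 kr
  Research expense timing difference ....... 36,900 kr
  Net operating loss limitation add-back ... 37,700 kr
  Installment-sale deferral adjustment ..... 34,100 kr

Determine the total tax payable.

101,592 kr

Ordinary income tax:
  267,000 kr × 16% = 42,720 kr
  73,600 kr × 29% = 21,344 kr
  → 64,064 kr

Minimum tax:
  Adjusted income: 340,600 kr + 36,900 kr + 37,700 kr + 34,100 kr = 449,300 kr
  Less exemption 26,000 kr → base 423,300 kr
  423,300 kr × 24% = 101,592 kr

101,592 kr > 64,064 kr, so the minimum tax is the binding amount.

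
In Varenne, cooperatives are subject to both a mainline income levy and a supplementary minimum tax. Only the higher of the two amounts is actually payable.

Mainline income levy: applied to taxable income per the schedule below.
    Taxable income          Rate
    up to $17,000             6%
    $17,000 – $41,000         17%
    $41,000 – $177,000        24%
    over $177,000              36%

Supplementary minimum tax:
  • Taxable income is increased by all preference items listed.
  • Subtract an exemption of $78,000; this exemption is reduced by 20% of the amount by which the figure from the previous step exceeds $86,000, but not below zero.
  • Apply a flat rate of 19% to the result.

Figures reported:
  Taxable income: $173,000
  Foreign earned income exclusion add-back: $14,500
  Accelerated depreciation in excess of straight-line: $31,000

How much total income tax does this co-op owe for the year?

Supplementary minimum tax:
  Adjusted income: $173,000 + $14,500 + $31,000 = $218,500
  Exemption: $78,000 − 20% × ($218,500 − $86,000) = $78,000 − $26,500 = $51,500
  Base: $218,500 − $51,500 = $167,000
  $167,000 × 19% = $31,730

Mainline income levy:
  $17,000 × 6% = $1,020
  $24,000 × 17% = $4,080
  $132,000 × 24% = $31,680
  → $36,780

$36,780 > $31,730, so the mainline income levy governs.

$36,780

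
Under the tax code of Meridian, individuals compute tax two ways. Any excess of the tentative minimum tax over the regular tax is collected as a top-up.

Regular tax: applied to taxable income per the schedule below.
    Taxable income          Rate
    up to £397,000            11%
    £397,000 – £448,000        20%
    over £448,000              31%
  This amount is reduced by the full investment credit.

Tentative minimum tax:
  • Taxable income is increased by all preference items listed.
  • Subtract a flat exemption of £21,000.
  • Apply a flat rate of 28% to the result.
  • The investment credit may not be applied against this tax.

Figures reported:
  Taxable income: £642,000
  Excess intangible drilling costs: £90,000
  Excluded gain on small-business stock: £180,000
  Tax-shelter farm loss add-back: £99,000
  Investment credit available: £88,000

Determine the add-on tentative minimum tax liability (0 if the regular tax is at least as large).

Tentative minimum tax:
  Adjusted income: £642,000 + £90,000 + £180,000 + £99,000 = £1,011,000
  Less exemption £21,000 → base £990,000
  £990,000 × 28% = £277,200

Regular tax:
  £397,000 × 11% = £43,670
  £51,000 × 20% = £10,200
  £194,000 × 31% = £60,140
  → £114,010
  Less investment credit £88,000 → £26,010

Excess of tentative minimum tax over regular tax: £277,200 − £26,010 = £251,190.

£251,190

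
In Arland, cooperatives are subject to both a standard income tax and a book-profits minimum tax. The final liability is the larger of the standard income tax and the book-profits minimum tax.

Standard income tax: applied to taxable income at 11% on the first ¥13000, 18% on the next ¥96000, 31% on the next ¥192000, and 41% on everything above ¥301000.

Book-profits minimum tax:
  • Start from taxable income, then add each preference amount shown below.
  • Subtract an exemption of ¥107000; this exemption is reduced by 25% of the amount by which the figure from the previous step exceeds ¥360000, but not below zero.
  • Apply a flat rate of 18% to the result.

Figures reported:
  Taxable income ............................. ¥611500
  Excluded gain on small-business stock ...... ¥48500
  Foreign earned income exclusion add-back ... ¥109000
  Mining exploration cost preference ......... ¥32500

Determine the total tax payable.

Book-profits minimum tax:
  Adjusted income: ¥611500 + ¥48500 + ¥109000 + ¥32500 = ¥801500
  Exemption: 25% × (¥801500 − ¥360000) = ¥110375 ≥ ¥107000, so the exemption is fully phased out
  Base: ¥801500 − ¥0 = ¥801500
  ¥801500 × 18% = ¥144270

Standard income tax:
  ¥13000 × 11% = ¥1430
  ¥96000 × 18% = ¥17280
  ¥192000 × 31% = ¥59520
  ¥310500 × 41% = ¥127305
  → ¥205535

¥205535 > ¥144270, so the standard income tax governs.

¥205535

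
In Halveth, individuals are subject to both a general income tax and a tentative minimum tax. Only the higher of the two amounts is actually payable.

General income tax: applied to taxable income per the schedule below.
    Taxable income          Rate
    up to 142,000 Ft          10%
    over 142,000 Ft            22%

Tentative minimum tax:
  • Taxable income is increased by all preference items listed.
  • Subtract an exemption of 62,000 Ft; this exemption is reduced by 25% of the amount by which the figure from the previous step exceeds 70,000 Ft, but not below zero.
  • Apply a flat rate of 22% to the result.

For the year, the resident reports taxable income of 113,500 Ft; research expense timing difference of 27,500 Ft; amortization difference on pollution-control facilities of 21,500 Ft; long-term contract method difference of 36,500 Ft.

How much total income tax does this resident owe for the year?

37,235 Ft

Tentative minimum tax:
  Adjusted income: 113,500 Ft + 27,500 Ft + 21,500 Ft + 36,500 Ft = 199,000 Ft
  Exemption: 62,000 Ft − 25% × (199,000 Ft − 70,000 Ft) = 62,000 Ft − 32,250 Ft = 29,750 Ft
  Base: 199,000 Ft − 29,750 Ft = 169,250 Ft
  169,250 Ft × 22% = 37,235 Ft

General income tax:
  113,500 Ft × 10% = 11,350 Ft

37,235 Ft > 11,350 Ft, so the tentative minimum tax is the binding amount.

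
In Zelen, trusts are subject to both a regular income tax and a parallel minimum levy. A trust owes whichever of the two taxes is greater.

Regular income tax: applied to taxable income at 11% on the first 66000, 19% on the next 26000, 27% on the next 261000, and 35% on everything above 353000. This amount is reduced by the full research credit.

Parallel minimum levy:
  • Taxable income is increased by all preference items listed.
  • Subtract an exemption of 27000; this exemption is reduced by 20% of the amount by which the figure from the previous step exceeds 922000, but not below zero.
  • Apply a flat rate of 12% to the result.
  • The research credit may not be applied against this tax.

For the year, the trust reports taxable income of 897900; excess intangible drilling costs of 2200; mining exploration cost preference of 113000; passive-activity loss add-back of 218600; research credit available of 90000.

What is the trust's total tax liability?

183385

Regular income tax:
  66000 × 11% = 7260
  26000 × 19% = 4940
  261000 × 27% = 70470
  544900 × 35% = 190715
  → 273385
  Less research credit 90000 → 183385

Parallel minimum levy:
  Adjusted income: 897900 + 2200 + 113000 + 218600 = 1231700
  Exemption: 20% × (1231700 − 922000) = 61940 ≥ 27000, so the exemption is fully phased out
  Base: 1231700 − 0 = 1231700
  1231700 × 12% = 147804

183385 > 147804, so the regular income tax governs.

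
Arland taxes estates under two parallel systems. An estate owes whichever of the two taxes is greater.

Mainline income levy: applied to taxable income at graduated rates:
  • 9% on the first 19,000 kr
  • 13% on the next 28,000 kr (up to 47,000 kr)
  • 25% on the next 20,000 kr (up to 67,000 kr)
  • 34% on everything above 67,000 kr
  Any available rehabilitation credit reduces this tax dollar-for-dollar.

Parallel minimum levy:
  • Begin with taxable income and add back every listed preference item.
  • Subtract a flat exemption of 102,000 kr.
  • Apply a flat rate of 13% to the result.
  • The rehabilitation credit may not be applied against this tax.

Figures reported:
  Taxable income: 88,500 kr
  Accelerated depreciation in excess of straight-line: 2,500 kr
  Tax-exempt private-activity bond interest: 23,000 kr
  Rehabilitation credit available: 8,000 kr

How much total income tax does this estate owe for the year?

9,660 kr

Parallel minimum levy:
  Adjusted income: 88,500 kr + 2,500 kr + 23,000 kr = 114,000 kr
  Less exemption 102,000 kr → base 12,000 kr
  12,000 kr × 13% = 1,560 kr

Mainline income levy:
  19,000 kr × 9% = 1,710 kr
  28,000 kr × 13% = 3,640 kr
  20,000 kr × 25% = 5,000 kr
  21,500 kr × 34% = 7,310 kr
  → 17,660 kr
  Less rehabilitation credit 8,000 kr → 9,660 kr

9,660 kr > 1,560 kr, so the mainline income levy governs.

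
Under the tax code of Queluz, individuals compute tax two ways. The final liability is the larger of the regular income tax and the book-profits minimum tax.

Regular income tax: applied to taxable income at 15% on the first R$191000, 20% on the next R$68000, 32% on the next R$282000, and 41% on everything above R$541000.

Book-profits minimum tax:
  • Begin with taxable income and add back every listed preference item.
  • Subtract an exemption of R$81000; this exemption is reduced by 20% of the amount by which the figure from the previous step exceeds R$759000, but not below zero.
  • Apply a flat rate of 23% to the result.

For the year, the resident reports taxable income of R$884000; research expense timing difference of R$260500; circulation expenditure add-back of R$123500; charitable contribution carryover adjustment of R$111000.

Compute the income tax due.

R$317170

Regular income tax:
  R$191000 × 15% = R$28650
  R$68000 × 20% = R$13600
  R$282000 × 32% = R$90240
  R$343000 × 41% = R$140630
  → R$273120

Book-profits minimum tax:
  Adjusted income: R$884000 + R$260500 + R$123500 + R$111000 = R$1379000
  Exemption: 20% × (R$1379000 − R$759000) = R$124000 ≥ R$81000, so the exemption is fully phased out
  Base: R$1379000 − R$0 = R$1379000
  R$1379000 × 23% = R$317170

R$317170 > R$273120, so the book-profits minimum tax is the binding amount.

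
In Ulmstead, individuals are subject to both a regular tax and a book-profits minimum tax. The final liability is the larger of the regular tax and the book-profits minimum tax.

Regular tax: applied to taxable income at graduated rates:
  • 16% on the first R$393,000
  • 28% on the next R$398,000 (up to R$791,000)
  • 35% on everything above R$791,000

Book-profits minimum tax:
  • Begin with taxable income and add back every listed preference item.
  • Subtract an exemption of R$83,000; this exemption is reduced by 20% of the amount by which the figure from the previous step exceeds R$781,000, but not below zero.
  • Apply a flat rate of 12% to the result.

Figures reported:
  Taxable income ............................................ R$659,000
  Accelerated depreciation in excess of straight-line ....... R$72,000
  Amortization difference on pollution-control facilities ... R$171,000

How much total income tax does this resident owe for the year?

R$137,360

Book-profits minimum tax:
  Adjusted income: R$659,000 + R$72,000 + R$171,000 = R$902,000
  Exemption: R$83,000 − 20% × (R$902,000 − R$781,000) = R$83,000 − R$24,200 = R$58,800
  Base: R$902,000 − R$58,800 = R$843,200
  R$843,200 × 12% = R$101,184

Regular tax:
  R$393,000 × 16% = R$62,880
  R$266,000 × 28% = R$74,480
  → R$137,360

R$137,360 > R$101,184, so the regular tax governs.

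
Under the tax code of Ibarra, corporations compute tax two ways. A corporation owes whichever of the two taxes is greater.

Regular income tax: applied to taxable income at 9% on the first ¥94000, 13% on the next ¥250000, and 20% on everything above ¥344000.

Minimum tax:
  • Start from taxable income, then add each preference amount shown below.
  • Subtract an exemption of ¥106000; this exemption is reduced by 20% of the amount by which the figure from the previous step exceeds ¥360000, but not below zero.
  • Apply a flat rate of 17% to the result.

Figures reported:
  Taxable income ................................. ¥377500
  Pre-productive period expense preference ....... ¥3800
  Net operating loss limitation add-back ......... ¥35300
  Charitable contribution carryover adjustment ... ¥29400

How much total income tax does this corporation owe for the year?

¥60724

Regular income tax:
  ¥94000 × 9% = ¥8460
  ¥250000 × 13% = ¥32500
  ¥33500 × 20% = ¥6700
  → ¥47660

Minimum tax:
  Adjusted income: ¥377500 + ¥3800 + ¥35300 + ¥29400 = ¥446000
  Exemption: ¥106000 − 20% × (¥446000 − ¥360000) = ¥106000 − ¥17200 = ¥88800
  Base: ¥446000 − ¥88800 = ¥357200
  ¥357200 × 17% = ¥60724

¥60724 > ¥47660, so the minimum tax is the binding amount.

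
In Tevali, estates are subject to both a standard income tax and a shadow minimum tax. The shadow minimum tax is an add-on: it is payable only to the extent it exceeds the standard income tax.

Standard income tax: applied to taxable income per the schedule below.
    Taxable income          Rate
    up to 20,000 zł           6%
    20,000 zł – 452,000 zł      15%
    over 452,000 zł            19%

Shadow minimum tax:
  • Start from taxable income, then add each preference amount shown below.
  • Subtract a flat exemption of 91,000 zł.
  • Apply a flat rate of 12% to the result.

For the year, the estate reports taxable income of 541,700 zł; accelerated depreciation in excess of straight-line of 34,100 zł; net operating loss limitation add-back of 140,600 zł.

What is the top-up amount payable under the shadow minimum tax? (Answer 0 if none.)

Shadow minimum tax:
  Adjusted income: 541,700 zł + 34,100 zł + 140,600 zł = 716,400 zł
  Less exemption 91,000 zł → base 625,400 zł
  625,400 zł × 12% = 75,048 zł

Standard income tax:
  20,000 zł × 6% = 1,200 zł
  432,000 zł × 15% = 64,800 zł
  89,700 zł × 19% = 17,043 zł
  → 83,043 zł

75,048 zł ≤ 83,043 zł, so no add-on is due.

0 zł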